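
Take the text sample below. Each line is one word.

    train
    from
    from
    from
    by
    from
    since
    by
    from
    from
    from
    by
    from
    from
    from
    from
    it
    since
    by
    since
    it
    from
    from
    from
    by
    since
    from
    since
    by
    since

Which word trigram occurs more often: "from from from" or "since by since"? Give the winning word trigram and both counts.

"from from from": 5 occurrences
"since by since": 2 occurrences

"from from from" (5 vs 2)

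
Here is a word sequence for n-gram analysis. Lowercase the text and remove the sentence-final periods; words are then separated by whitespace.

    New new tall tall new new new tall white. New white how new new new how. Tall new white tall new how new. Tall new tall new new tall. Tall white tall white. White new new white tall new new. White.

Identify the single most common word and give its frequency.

Unigram frequencies (highest first):
  new: 19
  tall: 11
  white: 8
  how: 3

"new", 19 times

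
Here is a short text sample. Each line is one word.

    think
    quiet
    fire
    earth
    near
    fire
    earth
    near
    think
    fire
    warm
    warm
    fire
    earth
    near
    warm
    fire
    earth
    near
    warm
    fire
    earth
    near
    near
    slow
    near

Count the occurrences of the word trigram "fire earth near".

Scanning the 24 overlapping trigram windows for "fire earth near":
  position 3–5: fire earth near
  position 6–8: fire earth near
  position 13–15: fire earth near
  position 17–19: fire earth near
  position 21–23: fire earth near

5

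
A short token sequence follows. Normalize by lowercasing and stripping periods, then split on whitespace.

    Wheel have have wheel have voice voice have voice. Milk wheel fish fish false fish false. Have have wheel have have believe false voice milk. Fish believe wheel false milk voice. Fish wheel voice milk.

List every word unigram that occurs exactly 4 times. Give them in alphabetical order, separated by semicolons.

Unigram counts meeting the condition (exactly 4 times):
  false: 4
  milk: 4

false; milk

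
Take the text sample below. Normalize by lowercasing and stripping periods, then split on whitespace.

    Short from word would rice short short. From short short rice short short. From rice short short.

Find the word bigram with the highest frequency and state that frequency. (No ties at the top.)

Bigram frequencies (highest first):
  short short: 4
  short from: 3
  rice short: 3
  from word: 1
  word would: 1
  would rice: 1
  … (3 more, each ≤ 1)

"short short", 4 times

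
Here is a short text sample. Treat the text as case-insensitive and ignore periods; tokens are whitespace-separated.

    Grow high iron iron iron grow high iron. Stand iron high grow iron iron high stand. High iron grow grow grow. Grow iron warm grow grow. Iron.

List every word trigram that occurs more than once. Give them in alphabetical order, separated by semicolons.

grow grow grow; grow grow iron; grow high iron

Trigram counts meeting the condition (more than once):
  grow grow grow: 2
  grow grow iron: 2
  grow high iron: 2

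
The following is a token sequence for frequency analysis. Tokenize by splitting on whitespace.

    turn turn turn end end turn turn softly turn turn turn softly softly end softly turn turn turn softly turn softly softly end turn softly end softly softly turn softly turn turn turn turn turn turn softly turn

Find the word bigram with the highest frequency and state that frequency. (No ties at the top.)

"turn turn", 12 times

Bigram frequencies (highest first):
  turn turn: 12
  turn softly: 7
  softly turn: 6
  softly softly: 3
  softly end: 3
  end turn: 2
  … (3 more, each ≤ 2)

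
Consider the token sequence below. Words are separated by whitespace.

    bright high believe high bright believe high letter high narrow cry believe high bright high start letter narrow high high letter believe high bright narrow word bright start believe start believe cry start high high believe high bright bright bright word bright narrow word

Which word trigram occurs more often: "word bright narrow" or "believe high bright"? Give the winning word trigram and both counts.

"word bright narrow": 1 occurrence
"believe high bright": 4 occurrences

"believe high bright" (4 vs 1)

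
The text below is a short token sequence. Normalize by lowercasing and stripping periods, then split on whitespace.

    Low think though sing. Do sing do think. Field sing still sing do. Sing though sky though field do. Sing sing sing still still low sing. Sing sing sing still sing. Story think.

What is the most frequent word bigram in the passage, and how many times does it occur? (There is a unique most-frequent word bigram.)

"sing sing", 5 times

Bigram frequencies (highest first):
  sing sing: 5
  sing do: 3
  do sing: 3
  sing still: 3
  still sing: 2
  low think: 1
  … (15 more, each ≤ 1)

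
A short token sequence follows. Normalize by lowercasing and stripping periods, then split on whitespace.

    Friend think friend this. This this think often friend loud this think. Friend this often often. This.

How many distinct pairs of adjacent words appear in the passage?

17 tokens → 16 bigram windows in total.
Repeated bigrams (each contributes count−1 duplicates):
  friend this: 2
  think friend: 2
  this think: 2
  this this: 2
4 duplicate windows → 16 − 4 = 12 distinct.

12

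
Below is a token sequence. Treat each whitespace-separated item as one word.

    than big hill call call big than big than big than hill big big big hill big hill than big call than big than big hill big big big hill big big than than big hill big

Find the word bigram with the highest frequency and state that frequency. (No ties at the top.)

"than big", 7 times

Bigram frequencies (highest first):
  than big: 7
  big hill: 6
  big than: 5
  hill big: 5
  big big: 5
  hill call: 1
  … (7 more, each ≤ 1)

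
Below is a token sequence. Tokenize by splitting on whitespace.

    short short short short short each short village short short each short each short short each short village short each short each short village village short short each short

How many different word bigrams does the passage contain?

6

29 tokens → 28 bigram windows in total.
Repeated bigrams (each contributes count−1 duplicates):
  each short: 7
  short each: 7
  short short: 7
  short village: 3
  village short: 3
22 duplicate windows → 28 − 22 = 6 distinct.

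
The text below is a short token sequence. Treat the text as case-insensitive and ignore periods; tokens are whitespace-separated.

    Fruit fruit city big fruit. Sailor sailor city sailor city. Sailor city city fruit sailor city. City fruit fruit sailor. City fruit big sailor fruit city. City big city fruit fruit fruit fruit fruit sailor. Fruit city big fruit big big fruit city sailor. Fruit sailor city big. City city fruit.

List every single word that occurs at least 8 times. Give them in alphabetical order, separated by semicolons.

city; fruit; sailor

Unigram counts meeting the condition (at least 8 times):
  city: 16
  fruit: 18
  sailor: 10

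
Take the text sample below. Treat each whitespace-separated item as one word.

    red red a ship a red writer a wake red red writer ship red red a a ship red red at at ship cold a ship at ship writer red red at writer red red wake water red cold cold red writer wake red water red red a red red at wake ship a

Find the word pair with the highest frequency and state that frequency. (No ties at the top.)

"red red", 8 times

Bigram frequencies (highest first):
  red red: 8
  red a: 3
  a ship: 3
  red writer: 3
  red at: 3
  ship a: 2
  … (25 more, each ≤ 2)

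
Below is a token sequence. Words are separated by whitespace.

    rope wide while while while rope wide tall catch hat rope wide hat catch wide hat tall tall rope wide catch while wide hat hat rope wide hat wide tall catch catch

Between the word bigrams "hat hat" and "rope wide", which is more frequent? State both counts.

"hat hat": 1 occurrence
"rope wide": 5 occurrences

"rope wide" (5 vs 1)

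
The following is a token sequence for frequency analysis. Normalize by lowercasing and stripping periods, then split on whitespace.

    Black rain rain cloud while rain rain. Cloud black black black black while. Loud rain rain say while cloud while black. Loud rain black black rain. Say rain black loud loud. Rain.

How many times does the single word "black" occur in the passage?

9

Scanning the 32 tokens for "black":
  position 1: black
  position 9: black
  position 10: black
  position 11: black
  position 12: black
  position 21: black
  position 24: black
  position 25: black
  position 29: black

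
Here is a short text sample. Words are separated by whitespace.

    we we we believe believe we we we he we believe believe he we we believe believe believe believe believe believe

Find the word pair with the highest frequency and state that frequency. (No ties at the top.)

"believe believe", 7 times

Bigram frequencies (highest first):
  believe believe: 7
  we we: 5
  we believe: 3
  he we: 2
  believe we: 1
  we he: 1
  … (1 more, each ≤ 1)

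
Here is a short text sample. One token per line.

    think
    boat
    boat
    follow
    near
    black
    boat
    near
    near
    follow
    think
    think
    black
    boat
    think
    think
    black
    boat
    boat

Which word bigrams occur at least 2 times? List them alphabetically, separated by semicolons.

black boat; boat boat; think black; think think

Bigram counts meeting the condition (at least 2 times):
  black boat: 3
  boat boat: 2
  think black: 2
  think think: 2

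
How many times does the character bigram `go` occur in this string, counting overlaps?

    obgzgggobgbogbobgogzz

Sliding a length-2 window over the 21 characters (20 positions):
  position 7–8: go
  position 17–18: go

2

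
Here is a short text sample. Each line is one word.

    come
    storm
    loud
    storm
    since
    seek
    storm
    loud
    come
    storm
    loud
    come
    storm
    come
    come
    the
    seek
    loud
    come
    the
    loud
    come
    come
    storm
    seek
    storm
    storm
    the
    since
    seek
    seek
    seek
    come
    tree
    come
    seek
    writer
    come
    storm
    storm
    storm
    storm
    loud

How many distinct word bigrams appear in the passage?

24

43 tokens → 42 bigram windows in total.
Repeated bigrams (each contributes count−1 duplicates):
  come storm: 5
  loud come: 4
  storm loud: 4
  storm storm: 4
  come come: 2
  come the: 2
  seek seek: 2
  seek storm: 2
  … (1 more repeated)
18 duplicate windows → 42 − 18 = 24 distinct.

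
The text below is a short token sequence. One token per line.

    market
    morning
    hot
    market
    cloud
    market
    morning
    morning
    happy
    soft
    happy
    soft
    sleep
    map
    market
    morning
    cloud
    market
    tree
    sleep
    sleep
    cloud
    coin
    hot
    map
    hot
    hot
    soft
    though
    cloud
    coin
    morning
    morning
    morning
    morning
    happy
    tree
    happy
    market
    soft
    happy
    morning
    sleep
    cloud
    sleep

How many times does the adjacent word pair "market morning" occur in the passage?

Scanning the 44 overlapping bigram windows for "market morning":
  position 1–2: market morning
  position 6–7: market morning
  position 15–16: market morning

3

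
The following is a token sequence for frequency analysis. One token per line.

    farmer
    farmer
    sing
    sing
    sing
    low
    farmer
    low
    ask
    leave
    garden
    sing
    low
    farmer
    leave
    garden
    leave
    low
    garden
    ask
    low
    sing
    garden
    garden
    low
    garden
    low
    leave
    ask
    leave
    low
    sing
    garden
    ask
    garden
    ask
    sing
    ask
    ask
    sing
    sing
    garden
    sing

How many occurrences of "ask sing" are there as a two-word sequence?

Scanning the 42 overlapping bigram windows for "ask sing":
  position 36–37: ask sing
  position 39–40: ask sing

2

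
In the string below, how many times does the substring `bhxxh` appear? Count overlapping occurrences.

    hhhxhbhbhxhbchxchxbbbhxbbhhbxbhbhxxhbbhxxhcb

2

Sliding a length-5 window over the 44 characters (40 positions):
  position 32–36: bhxxh
  position 38–42: bhxxh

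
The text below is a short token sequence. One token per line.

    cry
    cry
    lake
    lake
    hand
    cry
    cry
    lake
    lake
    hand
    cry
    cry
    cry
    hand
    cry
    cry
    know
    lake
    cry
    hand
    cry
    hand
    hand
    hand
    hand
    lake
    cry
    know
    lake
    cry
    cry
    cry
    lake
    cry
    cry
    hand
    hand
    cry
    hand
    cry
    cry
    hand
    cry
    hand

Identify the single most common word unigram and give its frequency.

Unigram frequencies (highest first):
  cry: 21
  hand: 13
  lake: 8
  know: 2

"cry", 21 times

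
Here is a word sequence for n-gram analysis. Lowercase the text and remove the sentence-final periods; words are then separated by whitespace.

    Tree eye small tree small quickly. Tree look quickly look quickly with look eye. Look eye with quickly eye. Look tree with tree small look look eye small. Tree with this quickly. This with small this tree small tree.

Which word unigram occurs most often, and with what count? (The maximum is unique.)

"tree", 8 times

Unigram frequencies (highest first):
  tree: 8
  look: 7
  small: 6
  eye: 5
  quickly: 5
  with: 5
  … (1 more, each ≤ 3)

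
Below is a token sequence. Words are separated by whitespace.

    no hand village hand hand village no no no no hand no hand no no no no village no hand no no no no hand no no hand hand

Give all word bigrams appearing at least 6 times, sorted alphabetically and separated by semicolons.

no hand; no no

Bigram counts meeting the condition (at least 6 times):
  no hand: 6
  no no: 10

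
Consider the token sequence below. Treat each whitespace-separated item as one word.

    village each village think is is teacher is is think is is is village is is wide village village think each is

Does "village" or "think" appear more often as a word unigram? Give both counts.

"village" (5 vs 3)

"village": 5 occurrences
"think": 3 occurrences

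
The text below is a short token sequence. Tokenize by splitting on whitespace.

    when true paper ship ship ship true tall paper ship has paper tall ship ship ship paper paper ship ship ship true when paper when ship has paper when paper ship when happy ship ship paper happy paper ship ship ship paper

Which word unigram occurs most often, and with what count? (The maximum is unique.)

Unigram frequencies (highest first):
  ship: 17
  paper: 11
  when: 5
  true: 3
  tall: 2
  has: 2
  … (1 more, each ≤ 2)

"ship", 17 times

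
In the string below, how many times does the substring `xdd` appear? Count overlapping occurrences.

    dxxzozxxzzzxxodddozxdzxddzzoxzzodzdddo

1

Sliding a length-3 window over the 38 characters (36 positions):
  position 23–25: xdd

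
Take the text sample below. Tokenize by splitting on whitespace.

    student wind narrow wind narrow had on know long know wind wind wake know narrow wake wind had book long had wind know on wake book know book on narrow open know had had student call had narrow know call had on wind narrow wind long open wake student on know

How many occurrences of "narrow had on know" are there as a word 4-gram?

1

Scanning the 48 overlapping 4-gram windows for "narrow had on know":
  position 5–8: narrow had on know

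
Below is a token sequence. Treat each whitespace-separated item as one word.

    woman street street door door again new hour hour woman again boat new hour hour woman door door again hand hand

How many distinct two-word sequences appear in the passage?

15

21 tokens → 20 bigram windows in total.
Repeated bigrams (each contributes count−1 duplicates):
  door again: 2
  door door: 2
  hour hour: 2
  hour woman: 2
  new hour: 2
5 duplicate windows → 20 − 5 = 15 distinct.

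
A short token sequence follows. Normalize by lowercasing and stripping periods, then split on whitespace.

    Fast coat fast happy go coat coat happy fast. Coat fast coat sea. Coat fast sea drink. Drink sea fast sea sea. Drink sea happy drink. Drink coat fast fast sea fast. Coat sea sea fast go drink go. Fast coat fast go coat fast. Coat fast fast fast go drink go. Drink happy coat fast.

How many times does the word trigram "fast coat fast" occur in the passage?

Scanning the 54 overlapping trigram windows for "fast coat fast":
  position 1–3: fast coat fast
  position 9–11: fast coat fast
  position 40–42: fast coat fast
  position 45–47: fast coat fast

4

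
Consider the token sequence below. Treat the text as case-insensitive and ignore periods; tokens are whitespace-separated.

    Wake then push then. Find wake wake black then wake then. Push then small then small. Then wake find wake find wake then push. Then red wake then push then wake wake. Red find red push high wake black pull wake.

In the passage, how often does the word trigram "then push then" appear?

4

Scanning the 39 overlapping trigram windows for "then push then":
  position 2–4: then push then
  position 11–13: then push then
  position 23–25: then push then
  position 28–30: then push then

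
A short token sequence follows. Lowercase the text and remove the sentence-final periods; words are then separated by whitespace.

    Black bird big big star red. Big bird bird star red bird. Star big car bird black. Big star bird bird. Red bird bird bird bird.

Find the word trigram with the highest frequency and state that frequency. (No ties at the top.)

"bird bird bird", 2 times

Trigram frequencies (highest first):
  bird bird bird: 2
  black bird big: 1
  bird big big: 1
  big big star: 1
  big star red: 1
  star red big: 1
  … (17 more, each ≤ 1)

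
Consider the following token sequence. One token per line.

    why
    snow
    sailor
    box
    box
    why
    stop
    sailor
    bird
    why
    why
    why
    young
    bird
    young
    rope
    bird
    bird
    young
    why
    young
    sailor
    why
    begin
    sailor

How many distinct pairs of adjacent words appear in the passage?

21

25 tokens → 24 bigram windows in total.
Repeated bigrams (each contributes count−1 duplicates):
  bird young: 2
  why why: 2
  why young: 2
3 duplicate windows → 24 − 3 = 21 distinct.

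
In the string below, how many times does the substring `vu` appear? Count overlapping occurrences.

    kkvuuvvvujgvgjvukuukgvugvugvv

Sliding a length-2 window over the 29 characters (28 positions):
  position 3–4: vu
  position 8–9: vu
  position 15–16: vu
  position 22–23: vu
  position 25–26: vu

5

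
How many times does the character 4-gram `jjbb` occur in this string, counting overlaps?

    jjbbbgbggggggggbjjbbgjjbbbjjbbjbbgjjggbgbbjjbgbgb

Sliding a length-4 window over the 49 characters (46 positions):
  position 1–4: jjbb
  position 17–20: jjbb
  position 22–25: jjbb
  position 27–30: jjbb

4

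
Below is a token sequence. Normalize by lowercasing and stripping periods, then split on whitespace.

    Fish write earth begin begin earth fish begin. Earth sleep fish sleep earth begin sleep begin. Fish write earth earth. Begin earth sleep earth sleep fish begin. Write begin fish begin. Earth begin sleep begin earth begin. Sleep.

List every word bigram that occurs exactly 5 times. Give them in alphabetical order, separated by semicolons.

Bigram counts meeting the condition (exactly 5 times):
  begin earth: 5
  earth begin: 5

begin earth; earth begin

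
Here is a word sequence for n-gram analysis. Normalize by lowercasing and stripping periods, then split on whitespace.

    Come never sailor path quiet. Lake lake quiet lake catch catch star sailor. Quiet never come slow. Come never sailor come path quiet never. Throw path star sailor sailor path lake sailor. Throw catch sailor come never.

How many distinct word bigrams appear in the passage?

37 tokens → 36 bigram windows in total.
Repeated bigrams (each contributes count−1 duplicates):
  come never: 3
  never sailor: 2
  path quiet: 2
  quiet lake: 2
  quiet never: 2
  sailor come: 2
  sailor path: 2
  star sailor: 2
9 duplicate windows → 36 − 9 = 27 distinct.

27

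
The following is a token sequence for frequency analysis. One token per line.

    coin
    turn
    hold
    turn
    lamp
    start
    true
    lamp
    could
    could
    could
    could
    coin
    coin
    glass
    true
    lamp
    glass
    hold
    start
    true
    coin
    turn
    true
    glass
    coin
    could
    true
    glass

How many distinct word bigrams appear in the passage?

22

29 tokens → 28 bigram windows in total.
Repeated bigrams (each contributes count−1 duplicates):
  could could: 3
  coin turn: 2
  start true: 2
  true glass: 2
  true lamp: 2
6 duplicate windows → 28 − 6 = 22 distinct.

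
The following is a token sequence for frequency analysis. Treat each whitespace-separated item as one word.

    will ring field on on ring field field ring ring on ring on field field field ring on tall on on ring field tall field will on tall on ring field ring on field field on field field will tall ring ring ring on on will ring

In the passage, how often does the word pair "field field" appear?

5

Scanning the 46 overlapping bigram windows for "field field":
  position 7–8: field field
  position 14–15: field field
  position 15–16: field field
  position 34–35: field field
  position 37–38: field field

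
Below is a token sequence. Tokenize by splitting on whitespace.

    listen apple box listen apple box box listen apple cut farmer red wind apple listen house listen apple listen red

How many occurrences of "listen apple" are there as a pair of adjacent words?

Scanning the 19 overlapping bigram windows for "listen apple":
  position 1–2: listen apple
  position 4–5: listen apple
  position 8–9: listen apple
  position 17–18: listen apple

4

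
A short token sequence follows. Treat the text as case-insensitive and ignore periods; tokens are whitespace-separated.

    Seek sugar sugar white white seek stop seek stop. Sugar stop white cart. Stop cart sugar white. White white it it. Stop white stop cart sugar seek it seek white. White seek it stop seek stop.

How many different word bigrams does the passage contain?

36 tokens → 35 bigram windows in total.
Repeated bigrams (each contributes count−1 duplicates):
  white white: 4
  seek stop: 3
  cart sugar: 2
  it stop: 2
  seek it: 2
  stop cart: 2
  stop seek: 2
  stop white: 2
  … (2 more repeated)
13 duplicate windows → 35 − 13 = 22 distinct.

22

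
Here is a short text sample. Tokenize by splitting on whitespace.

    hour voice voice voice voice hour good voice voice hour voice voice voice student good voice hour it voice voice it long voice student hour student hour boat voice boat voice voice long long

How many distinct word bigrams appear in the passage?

19

34 tokens → 33 bigram windows in total.
Repeated bigrams (each contributes count−1 duplicates):
  voice voice: 8
  voice hour: 3
  boat voice: 2
  good voice: 2
  hour voice: 2
  student hour: 2
  voice student: 2
14 duplicate windows → 33 − 14 = 19 distinct.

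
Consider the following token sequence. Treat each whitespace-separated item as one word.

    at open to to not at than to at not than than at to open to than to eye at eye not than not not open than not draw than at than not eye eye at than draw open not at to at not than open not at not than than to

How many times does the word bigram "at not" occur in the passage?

3

Scanning the 51 overlapping bigram windows for "at not":
  position 9–10: at not
  position 43–44: at not
  position 48–49: at not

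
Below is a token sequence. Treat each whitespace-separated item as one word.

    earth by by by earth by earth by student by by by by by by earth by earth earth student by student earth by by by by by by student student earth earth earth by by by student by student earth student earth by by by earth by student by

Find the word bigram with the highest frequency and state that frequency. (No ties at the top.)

Bigram frequencies (highest first):
  by by: 16
  earth by: 8
  by student: 6
  by earth: 5
  student by: 4
  student earth: 4
  … (3 more, each ≤ 3)

"by by", 16 times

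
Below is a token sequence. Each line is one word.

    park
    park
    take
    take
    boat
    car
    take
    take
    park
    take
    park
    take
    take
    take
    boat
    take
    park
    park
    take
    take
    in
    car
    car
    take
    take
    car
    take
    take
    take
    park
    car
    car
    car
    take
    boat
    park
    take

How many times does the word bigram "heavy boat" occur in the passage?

0

Scanning the 36 overlapping bigram windows for "heavy boat":
  (none found)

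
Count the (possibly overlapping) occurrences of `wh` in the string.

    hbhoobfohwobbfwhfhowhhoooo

Sliding a length-2 window over the 26 characters (25 positions):
  position 15–16: wh
  position 20–21: wh

2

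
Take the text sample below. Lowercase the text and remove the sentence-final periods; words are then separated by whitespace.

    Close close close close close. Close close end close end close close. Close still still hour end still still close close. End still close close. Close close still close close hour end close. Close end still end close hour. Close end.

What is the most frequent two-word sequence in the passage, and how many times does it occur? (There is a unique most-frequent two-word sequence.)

"close close", 14 times

Bigram frequencies (highest first):
  close close: 14
  close end: 5
  end close: 4
  end still: 3
  still close: 3
  close still: 2
  … (6 more, each ≤ 2)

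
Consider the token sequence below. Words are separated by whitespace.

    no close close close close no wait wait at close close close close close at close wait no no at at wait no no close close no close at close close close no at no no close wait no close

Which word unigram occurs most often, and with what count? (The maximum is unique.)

Unigram frequencies (highest first):
  close: 18
  no: 11
  at: 6
  wait: 5

"close", 18 times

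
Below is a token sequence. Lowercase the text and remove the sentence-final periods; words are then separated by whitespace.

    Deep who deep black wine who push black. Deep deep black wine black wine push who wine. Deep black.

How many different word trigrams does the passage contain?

19 tokens → 17 trigram windows in total.
Repeated trigrams (each contributes count−1 duplicates):
  deep black wine: 2
1 duplicate windows → 17 − 1 = 16 distinct.

16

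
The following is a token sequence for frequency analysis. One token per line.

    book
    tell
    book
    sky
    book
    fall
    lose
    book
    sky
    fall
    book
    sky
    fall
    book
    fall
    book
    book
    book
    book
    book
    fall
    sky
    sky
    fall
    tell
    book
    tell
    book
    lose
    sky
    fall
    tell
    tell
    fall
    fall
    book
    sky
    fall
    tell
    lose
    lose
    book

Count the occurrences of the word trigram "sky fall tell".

Scanning the 40 overlapping trigram windows for "sky fall tell":
  position 23–25: sky fall tell
  position 30–32: sky fall tell
  position 37–39: sky fall tell

3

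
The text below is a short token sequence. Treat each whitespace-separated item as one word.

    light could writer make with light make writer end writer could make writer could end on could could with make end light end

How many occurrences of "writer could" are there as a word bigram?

2

Scanning the 22 overlapping bigram windows for "writer could":
  position 10–11: writer could
  position 13–14: writer could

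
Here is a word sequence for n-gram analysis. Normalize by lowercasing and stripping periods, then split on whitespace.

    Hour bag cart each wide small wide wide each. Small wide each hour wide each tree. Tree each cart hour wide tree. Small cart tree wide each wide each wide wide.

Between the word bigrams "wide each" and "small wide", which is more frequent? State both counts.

"wide each" (5 vs 2)

"wide each": 5 occurrences
"small wide": 2 occurrences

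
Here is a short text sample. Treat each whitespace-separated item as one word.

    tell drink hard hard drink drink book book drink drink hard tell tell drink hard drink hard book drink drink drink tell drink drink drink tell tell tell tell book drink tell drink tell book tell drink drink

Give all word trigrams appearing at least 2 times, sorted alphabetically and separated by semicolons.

book drink drink; drink drink drink; drink drink tell; drink tell drink; tell drink drink; tell drink hard; tell tell tell

Trigram counts meeting the condition (at least 2 times):
  book drink drink: 2
  drink drink drink: 2
  drink drink tell: 2
  drink tell drink: 2
  tell drink drink: 2
  tell drink hard: 2
  tell tell tell: 2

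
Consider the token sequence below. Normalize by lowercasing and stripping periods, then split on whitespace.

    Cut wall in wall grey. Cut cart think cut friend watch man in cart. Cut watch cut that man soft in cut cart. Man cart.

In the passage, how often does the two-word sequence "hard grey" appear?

0

Scanning the 24 overlapping bigram windows for "hard grey":
  (none found)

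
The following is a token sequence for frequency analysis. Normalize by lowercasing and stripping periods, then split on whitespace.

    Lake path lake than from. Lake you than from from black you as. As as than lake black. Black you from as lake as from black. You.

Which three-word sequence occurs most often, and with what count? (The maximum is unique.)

"from black you", 2 times

Trigram frequencies (highest first):
  from black you: 2
  lake path lake: 1
  path lake than: 1
  lake than from: 1
  than from lake: 1
  from lake you: 1
  … (18 more, each ≤ 1)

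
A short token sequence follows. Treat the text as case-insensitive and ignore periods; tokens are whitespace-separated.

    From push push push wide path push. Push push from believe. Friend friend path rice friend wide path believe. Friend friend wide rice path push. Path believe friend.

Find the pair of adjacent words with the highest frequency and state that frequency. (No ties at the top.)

"push push", 4 times

Bigram frequencies (highest first):
  push push: 4
  believe friend: 3
  wide path: 2
  path push: 2
  friend friend: 2
  friend wide: 2
  … (11 more, each ≤ 2)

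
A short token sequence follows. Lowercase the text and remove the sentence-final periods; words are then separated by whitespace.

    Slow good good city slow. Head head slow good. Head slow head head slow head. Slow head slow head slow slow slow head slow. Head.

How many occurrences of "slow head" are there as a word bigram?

7

Scanning the 24 overlapping bigram windows for "slow head":
  position 5–6: slow head
  position 11–12: slow head
  position 14–15: slow head
  position 16–17: slow head
  position 18–19: slow head
  position 22–23: slow head
  position 24–25: slow head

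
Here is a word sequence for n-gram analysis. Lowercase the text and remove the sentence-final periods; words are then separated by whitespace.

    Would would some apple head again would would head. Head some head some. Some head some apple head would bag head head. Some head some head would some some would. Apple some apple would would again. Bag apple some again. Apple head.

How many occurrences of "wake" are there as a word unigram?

0

Scanning the 42 tokens for "wake":
  (none found)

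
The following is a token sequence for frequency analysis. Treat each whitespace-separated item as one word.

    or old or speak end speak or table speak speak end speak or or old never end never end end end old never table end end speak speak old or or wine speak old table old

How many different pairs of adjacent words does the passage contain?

36 tokens → 35 bigram windows in total.
Repeated bigrams (each contributes count−1 duplicates):
  end end: 3
  end speak: 3
  never end: 2
  old never: 2
  old or: 2
  or old: 2
  or or: 2
  speak end: 2
  … (3 more repeated)
13 duplicate windows → 35 − 13 = 22 distinct.

22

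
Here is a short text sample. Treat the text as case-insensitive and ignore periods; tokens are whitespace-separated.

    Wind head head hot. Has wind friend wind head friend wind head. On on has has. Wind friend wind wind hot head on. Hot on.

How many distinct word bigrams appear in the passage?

17

25 tokens → 24 bigram windows in total.
Repeated bigrams (each contributes count−1 duplicates):
  friend wind: 3
  wind head: 3
  has wind: 2
  head on: 2
  wind friend: 2
7 duplicate windows → 24 − 7 = 17 distinct.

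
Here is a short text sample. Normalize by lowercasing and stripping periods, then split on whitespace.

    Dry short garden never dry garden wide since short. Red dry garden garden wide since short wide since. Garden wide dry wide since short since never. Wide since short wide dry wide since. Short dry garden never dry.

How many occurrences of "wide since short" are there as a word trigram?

5

Scanning the 36 overlapping trigram windows for "wide since short":
  position 7–9: wide since short
  position 14–16: wide since short
  position 22–24: wide since short
  position 27–29: wide since short
  position 32–34: wide since short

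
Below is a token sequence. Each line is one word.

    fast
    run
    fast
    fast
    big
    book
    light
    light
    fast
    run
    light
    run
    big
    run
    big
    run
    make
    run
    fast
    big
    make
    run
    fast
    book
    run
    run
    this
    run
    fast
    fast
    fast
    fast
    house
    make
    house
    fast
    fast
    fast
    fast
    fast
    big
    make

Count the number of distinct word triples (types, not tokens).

31

42 tokens → 40 trigram windows in total.
Repeated trigrams (each contributes count−1 duplicates):
  fast fast fast: 5
  fast big make: 2
  fast fast big: 2
  make run fast: 2
  run big run: 2
  run fast fast: 2
9 duplicate windows → 40 − 9 = 31 distinct.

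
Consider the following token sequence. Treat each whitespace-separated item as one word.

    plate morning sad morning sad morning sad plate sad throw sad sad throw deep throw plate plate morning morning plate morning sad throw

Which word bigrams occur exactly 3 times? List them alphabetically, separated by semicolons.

plate morning; sad throw

Bigram counts meeting the condition (exactly 3 times):
  plate morning: 3
  sad throw: 3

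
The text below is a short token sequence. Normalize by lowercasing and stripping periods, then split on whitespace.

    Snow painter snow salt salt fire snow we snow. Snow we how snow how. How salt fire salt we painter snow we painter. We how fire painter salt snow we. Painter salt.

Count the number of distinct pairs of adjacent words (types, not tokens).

22

32 tokens → 31 bigram windows in total.
Repeated bigrams (each contributes count−1 duplicates):
  snow we: 4
  we painter: 3
  painter salt: 2
  painter snow: 2
  salt fire: 2
  we how: 2
9 duplicate windows → 31 − 9 = 22 distinct.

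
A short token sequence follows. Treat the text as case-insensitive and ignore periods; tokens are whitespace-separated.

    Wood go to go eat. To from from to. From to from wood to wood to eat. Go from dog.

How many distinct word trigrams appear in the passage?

17

20 tokens → 18 trigram windows in total.
Repeated trigrams (each contributes count−1 duplicates):
  from to from: 2
1 duplicate windows → 18 − 1 = 17 distinct.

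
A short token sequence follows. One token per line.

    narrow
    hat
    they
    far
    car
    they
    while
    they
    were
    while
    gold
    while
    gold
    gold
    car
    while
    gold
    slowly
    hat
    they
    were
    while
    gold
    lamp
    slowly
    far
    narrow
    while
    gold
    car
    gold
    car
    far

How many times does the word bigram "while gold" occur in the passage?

5

Scanning the 32 overlapping bigram windows for "while gold":
  position 10–11: while gold
  position 12–13: while gold
  position 16–17: while gold
  position 22–23: while gold
  position 28–29: while gold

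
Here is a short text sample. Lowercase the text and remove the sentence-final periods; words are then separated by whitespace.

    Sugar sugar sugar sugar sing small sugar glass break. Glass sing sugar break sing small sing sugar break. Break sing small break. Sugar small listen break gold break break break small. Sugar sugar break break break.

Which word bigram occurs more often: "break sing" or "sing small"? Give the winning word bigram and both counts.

"break sing": 2 occurrences
"sing small": 3 occurrences

"sing small" (3 vs 2)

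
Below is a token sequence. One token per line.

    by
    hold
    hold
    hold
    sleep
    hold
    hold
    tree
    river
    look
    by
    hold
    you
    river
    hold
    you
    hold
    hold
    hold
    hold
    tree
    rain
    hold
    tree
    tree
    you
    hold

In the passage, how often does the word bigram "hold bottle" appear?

Scanning the 26 overlapping bigram windows for "hold bottle":
  (none found)

0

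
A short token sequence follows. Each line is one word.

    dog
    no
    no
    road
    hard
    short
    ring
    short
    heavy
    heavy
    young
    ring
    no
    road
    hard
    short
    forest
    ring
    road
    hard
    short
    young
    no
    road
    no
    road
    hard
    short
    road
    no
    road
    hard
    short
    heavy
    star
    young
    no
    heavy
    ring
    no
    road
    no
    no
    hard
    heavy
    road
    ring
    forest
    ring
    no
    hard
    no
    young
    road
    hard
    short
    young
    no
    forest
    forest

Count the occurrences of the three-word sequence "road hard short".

Scanning the 58 overlapping trigram windows for "road hard short":
  position 4–6: road hard short
  position 14–16: road hard short
  position 19–21: road hard short
  position 26–28: road hard short
  position 31–33: road hard short
  position 54–56: road hard short

6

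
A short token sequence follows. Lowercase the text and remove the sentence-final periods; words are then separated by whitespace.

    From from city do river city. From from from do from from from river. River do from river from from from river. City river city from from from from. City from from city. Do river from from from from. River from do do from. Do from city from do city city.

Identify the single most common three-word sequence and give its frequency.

"from from from", 7 times

Trigram frequencies (highest first):
  from from from: 7
  from from city: 3
  city from from: 3
  from from river: 3
  from city do: 2
  city do river: 2
  … (24 more, each ≤ 2)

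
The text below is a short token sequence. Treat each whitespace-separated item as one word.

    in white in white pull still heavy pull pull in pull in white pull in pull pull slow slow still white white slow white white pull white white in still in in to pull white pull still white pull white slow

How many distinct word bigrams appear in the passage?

41 tokens → 40 bigram windows in total.
Repeated bigrams (each contributes count−1 duplicates):
  white pull: 5
  in white: 3
  pull in: 3
  pull white: 3
  white white: 3
  in pull: 2
  pull pull: 2
  pull still: 2
  … (3 more repeated)
18 duplicate windows → 40 − 18 = 22 distinct.

22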